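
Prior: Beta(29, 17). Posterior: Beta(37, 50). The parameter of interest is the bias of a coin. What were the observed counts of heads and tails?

8 heads and 33 tails

A Beta(a, b) prior with s successes and f failures in binomial data gives a Beta(a+s, b+f) posterior.
So s = 37 − 29 = 8 and f = 50 − 17 = 33.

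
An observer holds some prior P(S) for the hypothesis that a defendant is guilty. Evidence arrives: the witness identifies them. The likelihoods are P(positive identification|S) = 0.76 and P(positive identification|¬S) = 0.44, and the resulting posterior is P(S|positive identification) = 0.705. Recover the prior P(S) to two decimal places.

In odds form, posterior odds = prior odds × likelihood ratio, so prior odds = posterior odds ÷ LR.
Posterior odds = 0.705/(1−0.705) = 2.3898. LR = 0.76/0.44 = 1.7273.
Prior odds = 2.3898/1.7273 = 1.3835, so P(S) = 1.3835/(1+1.3835) ≈ 0.58.

P(S) = 0.58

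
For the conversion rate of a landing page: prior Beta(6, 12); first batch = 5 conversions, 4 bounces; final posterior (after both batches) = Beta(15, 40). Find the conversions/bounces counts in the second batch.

Because Beta–binomial updating is additive in the counts, the combined data contributed (α_post−α_prior, β_post−β_prior) successes and failures.
Total across both batches: 15−6=9 conversions, 40−12=28 bounces.
Subtract the first batch: 9−5=4 conversions and 28−4=24 bounces.

4 conversions and 24 bounces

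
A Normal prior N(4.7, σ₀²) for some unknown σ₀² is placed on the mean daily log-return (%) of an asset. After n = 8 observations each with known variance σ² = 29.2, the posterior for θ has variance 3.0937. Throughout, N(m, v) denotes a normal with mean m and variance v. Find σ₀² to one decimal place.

σ₀² = 20.3

Posterior precision equals prior precision plus data precision: 1/σ_n² = 1/σ₀² + n/σ².
So 1/σ₀² = 1/3.0937 − 8/29.2 = 0.323238 − 0.273973 = 0.049265.
Hence σ₀² = 1/0.049265 ≈ 20.3.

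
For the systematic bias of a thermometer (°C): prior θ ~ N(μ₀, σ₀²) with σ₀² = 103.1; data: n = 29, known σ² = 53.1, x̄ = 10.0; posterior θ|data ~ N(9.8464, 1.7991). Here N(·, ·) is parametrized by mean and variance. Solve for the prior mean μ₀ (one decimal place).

The posterior mean is a precision-weighted average: μ_n = (τ₀μ₀ + τ_data·x̄)/(τ₀+τ_data), with τ₀=1/σ₀² and τ_data=n/σ².
Here τ₀ = 1/103.1 = 0.009699 and τ_data = 29/53.1 = 0.546139, so τ_n = 0.555838.
Rearranging for μ₀: μ₀ = (μ_n·τ_n − τ_data·x̄)/τ₀ = (9.8464·0.555838 − 0.546139·10.0) / 0.009699 = 0.011613/0.009699 ≈ 1.2.

μ₀ = 1.2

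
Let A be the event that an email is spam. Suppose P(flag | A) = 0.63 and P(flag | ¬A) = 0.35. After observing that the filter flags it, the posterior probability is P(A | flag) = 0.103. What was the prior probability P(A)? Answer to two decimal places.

P(A) = 0.06

Bayes' rule in odds form gives O(A|E) = O(A)·[P(E|A)/P(E|¬A)], hence O(A) = O(A|E)/LR.
Posterior odds = 0.103/(1−0.103) = 0.1148. LR = 0.63/0.35 = 1.8000.
Prior odds = 0.1148/1.8000 = 0.0638, so P(A) = 0.0638/(1+0.0638) ≈ 0.06.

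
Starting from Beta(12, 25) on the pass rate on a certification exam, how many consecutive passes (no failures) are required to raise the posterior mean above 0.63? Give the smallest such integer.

After k passes and 0 failures the posterior is Beta(12+k, 25), with mean (12+k)/(12+25+k).
Set (12+k)/(37+k) > 0.63 and solve: k > (0.63·37 − 12)/(1 − 0.63) = 30.568.
The smallest integer exceeding 30.568 is 31.

k = 31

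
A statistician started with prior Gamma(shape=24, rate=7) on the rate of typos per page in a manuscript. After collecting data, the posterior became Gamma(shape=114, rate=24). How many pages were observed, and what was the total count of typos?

n = 17 pages with total 90 typos

A Gamma(α, β) prior (rate parametrization) on a Poisson rate with n observations summing to S gives posterior Gamma(α+S, β+n).
Matching: Σxᵢ = 114 − 24 = 90 and n = 24 − 7 = 17.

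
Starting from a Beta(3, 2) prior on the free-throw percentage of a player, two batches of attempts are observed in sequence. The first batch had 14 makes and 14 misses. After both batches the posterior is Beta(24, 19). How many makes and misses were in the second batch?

7 makes and 3 misses

Sequential conjugate updates are equivalent to a single update on the pooled data, so total successes = posterior α − prior α and total failures = posterior β − prior β.
Total across both batches: 24−3=21 makes, 19−2=17 misses.
Subtract the first batch: 21−14=7 makes and 17−14=3 misses.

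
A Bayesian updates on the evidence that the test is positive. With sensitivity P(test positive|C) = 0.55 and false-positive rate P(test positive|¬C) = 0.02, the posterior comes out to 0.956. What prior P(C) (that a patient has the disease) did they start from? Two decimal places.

Bayes' rule in odds form gives O(C|E) = O(C)·[P(E|C)/P(E|¬C)], hence O(C) = O(C|E)/LR.
Posterior odds = 0.956/(1−0.956) = 21.7273. LR = 0.55/0.02 = 27.5000.
Prior odds = 21.7273/27.5000 = 0.7901, so P(C) = 0.7901/(1+0.7901) ≈ 0.44.

P(C) = 0.44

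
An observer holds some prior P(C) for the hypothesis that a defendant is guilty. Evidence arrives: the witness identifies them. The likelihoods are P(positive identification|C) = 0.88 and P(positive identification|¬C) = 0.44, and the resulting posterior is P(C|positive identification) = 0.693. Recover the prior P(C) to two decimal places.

In odds form, posterior odds = prior odds × likelihood ratio, so prior odds = posterior odds ÷ LR.
Posterior odds = 0.693/(1−0.693) = 2.2573. LR = 0.88/0.44 = 2.0000.
Prior odds = 2.2573/2.0000 = 1.1286, so P(C) = 1.1286/(1+1.1286) ≈ 0.53.

P(C) = 0.53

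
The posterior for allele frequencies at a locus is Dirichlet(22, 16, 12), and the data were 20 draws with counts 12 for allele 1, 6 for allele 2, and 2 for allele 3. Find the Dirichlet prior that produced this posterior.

For a Dirichlet(α) prior with multinomial counts c, the posterior is Dirichlet(α + c) componentwise.
Subtract each count from the matching posterior parameter: 22−12=10, 16−6=10, 12−2=10.

Dirichlet(10, 10, 10)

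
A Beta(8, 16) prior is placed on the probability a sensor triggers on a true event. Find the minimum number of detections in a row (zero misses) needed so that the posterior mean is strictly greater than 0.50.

After k detections and 0 misses the posterior is Beta(8+k, 16), with mean (8+k)/(8+16+k).
Set (8+k)/(24+k) > 0.50 and solve: k > (0.50·24 − 8)/(1 − 0.50) = 8.000.
The smallest integer exceeding 8.000 is 9, and checking k=9: (17)/(33) = 0.5152 > 0.50.

k = 9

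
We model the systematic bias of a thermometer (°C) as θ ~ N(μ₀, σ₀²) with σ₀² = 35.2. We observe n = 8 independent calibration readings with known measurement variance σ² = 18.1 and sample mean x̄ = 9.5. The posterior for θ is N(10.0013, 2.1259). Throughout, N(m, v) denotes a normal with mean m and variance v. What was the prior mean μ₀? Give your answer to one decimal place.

With known observation variance, the Normal–Normal posterior has precision τ_n = τ₀ + n/σ² and mean μ_n = (τ₀μ₀ + (n/σ²)x̄)/τ_n.
Here τ₀ = 1/35.2 = 0.028409 and τ_data = 8/18.1 = 0.441989, so τ_n = 0.470398.
Rearranging for μ₀: μ₀ = (μ_n·τ_n − τ_data·x̄)/τ₀ = (10.0013·0.470398 − 0.441989·9.5) / 0.028409 = 0.505696/0.028409 ≈ 17.8.

μ₀ = 17.8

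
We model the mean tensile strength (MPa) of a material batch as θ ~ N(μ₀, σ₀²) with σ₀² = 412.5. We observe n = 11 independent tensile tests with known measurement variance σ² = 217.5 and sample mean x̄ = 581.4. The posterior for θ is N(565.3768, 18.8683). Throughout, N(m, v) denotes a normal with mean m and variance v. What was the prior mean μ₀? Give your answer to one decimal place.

μ₀ = 231.1

With known observation variance, the Normal–Normal posterior has precision τ_n = τ₀ + n/σ² and mean μ_n = (τ₀μ₀ + (n/σ²)x̄)/τ_n.
Here τ₀ = 1/412.5 = 0.002424 and τ_data = 11/217.5 = 0.050575, so τ_n = 0.052999.
Rearranging for μ₀: μ₀ = (μ_n·τ_n − τ_data·x̄)/τ₀ = (565.3768·0.052999 − 0.050575·581.4) / 0.002424 = 0.560100/0.002424 ≈ 231.1.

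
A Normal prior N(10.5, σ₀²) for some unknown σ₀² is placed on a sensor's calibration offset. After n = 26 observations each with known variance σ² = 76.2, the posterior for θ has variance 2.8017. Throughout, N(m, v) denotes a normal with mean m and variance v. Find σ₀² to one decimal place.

σ₀² = 63.6

Posterior precision equals prior precision plus data precision: 1/σ_n² = 1/σ₀² + n/σ².
So 1/σ₀² = 1/2.8017 − 26/76.2 = 0.356926 − 0.341207 = 0.015719.
Hence σ₀² = 1/0.015719 ≈ 63.6.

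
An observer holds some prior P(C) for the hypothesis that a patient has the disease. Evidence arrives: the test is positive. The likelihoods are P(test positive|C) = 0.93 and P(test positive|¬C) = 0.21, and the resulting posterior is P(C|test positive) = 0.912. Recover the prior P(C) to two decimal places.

In odds form, posterior odds = prior odds × likelihood ratio, so prior odds = posterior odds ÷ LR.
Posterior odds = 0.912/(1−0.912) = 10.3636. LR = 0.93/0.21 = 4.4286.
Prior odds = 10.3636/4.4286 = 2.3402, so P(C) = 2.3402/(1+2.3402) ≈ 0.70.

P(C) = 0.70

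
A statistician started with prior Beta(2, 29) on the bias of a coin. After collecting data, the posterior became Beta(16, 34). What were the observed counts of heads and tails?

14 heads and 5 tails

A Beta(α, β) prior with s successes and f failures in binomial data gives a Beta(α+s, β+f) posterior.
So s = 16 − 2 = 14 and f = 34 − 29 = 5.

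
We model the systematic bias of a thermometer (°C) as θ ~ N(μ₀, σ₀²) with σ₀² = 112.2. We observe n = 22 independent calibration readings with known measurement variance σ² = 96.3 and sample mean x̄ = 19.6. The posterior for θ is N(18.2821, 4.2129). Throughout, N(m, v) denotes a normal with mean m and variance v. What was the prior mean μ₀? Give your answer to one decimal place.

The posterior mean is a precision-weighted average: μ_n = (τ₀μ₀ + τ_data·x̄)/(τ₀+τ_data), with τ₀=1/σ₀² and τ_data=n/σ².
Here τ₀ = 1/112.2 = 0.008913 and τ_data = 22/96.3 = 0.228453, so τ_n = 0.237366.
Rearranging for μ₀: μ₀ = (μ_n·τ_n − τ_data·x̄)/τ₀ = (18.2821·0.237366 − 0.228453·19.6) / 0.008913 = -0.138130/0.008913 ≈ -15.5.

μ₀ = -15.5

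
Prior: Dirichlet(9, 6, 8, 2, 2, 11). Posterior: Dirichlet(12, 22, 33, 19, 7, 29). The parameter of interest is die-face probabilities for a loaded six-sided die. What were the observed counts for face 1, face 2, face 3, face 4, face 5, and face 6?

For a Dirichlet(α) prior with multinomial counts c, the posterior is Dirichlet(α + c) componentwise.
Counts are posterior − prior componentwise: 12−9=3, 22−6=16, 33−8=25, 19−2=17, 7−2=5, 29−11=18.

counts (3, 16, 25, 17, 5, 18)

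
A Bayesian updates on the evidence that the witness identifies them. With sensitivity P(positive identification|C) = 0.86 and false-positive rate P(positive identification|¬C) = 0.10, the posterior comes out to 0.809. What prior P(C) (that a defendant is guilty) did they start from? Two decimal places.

In odds form, posterior odds = prior odds × likelihood ratio, so prior odds = posterior odds ÷ LR.
Posterior odds = 0.809/(1−0.809) = 4.2356. LR = 0.86/0.10 = 8.6000.
Prior odds = 4.2356/8.6000 = 0.4925, so P(C) = 0.4925/(1+0.4925) ≈ 0.33.

P(C) = 0.33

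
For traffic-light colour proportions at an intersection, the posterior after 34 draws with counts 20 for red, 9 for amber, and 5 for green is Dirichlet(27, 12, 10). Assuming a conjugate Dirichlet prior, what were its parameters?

For a Dirichlet(α) prior with multinomial counts c, the posterior is Dirichlet(α + c) componentwise.
Subtract each count from the matching posterior parameter: 27−20=7, 12−9=3, 10−5=5.

Dirichlet(7, 3, 5)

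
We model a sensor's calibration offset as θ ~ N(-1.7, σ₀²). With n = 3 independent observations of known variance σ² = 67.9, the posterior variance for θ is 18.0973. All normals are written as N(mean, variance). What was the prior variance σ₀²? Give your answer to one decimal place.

For the Normal–Normal model with known σ², precisions add: τ_n = τ₀ + n/σ².
So 1/σ₀² = 1/18.0973 − 3/67.9 = 0.055257 − 0.044183 = 0.011074.
Hence σ₀² = 1/0.011074 ≈ 90.3.

σ₀² = 90.3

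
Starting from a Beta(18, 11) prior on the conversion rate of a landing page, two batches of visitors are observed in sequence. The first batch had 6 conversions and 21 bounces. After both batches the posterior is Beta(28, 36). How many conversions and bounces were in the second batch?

4 conversions and 4 bounces

Because Beta–binomial updating is additive in the counts, the combined data contributed (α_post−α_prior, β_post−β_prior) successes and failures.
Total across both batches: 28−18=10 conversions, 36−11=25 bounces.
Subtract the first batch: 10−6=4 conversions and 25−21=4 bounces.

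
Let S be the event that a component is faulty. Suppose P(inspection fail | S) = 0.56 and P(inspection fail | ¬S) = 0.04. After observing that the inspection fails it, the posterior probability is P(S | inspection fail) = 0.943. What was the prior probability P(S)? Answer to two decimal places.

Bayes' rule in odds form gives O(S|E) = O(S)·[P(E|S)/P(E|¬S)], hence O(S) = O(S|E)/LR.
Posterior odds = 0.943/(1−0.943) = 16.5439. LR = 0.56/0.04 = 14.0000.
Prior odds = 16.5439/14.0000 = 1.1817, so P(S) = 1.1817/(1+1.1817) ≈ 0.54.

P(S) = 0.54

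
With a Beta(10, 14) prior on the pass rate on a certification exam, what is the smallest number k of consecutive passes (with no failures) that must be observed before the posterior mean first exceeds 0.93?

After k passes and 0 failures the posterior is Beta(10+k, 14), with mean (10+k)/(10+14+k).
Set (10+k)/(24+k) > 0.93 and solve: k > (0.93·24 − 10)/(1 − 0.93) = 176.000.
The smallest integer exceeding 176.000 is 177.

k = 177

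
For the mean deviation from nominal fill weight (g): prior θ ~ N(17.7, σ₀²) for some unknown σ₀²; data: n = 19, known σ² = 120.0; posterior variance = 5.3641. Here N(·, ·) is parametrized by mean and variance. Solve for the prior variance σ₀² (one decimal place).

Posterior precision equals prior precision plus data precision: 1/σ_n² = 1/σ₀² + n/σ².
So 1/σ₀² = 1/5.3641 − 19/120.0 = 0.186425 − 0.158333 = 0.028092.
Hence σ₀² = 1/0.028092 ≈ 35.6.

σ₀² = 35.6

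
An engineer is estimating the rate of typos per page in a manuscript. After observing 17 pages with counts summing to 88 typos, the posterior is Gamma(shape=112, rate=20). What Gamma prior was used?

Gamma(shape=24, rate=3)

A Gamma(α, β) prior (rate parametrization) on a Poisson rate with n observations summing to S gives posterior Gamma(α+S, β+n).
So α = 112 − 88 = 24 and β = 20 − 17 = 3.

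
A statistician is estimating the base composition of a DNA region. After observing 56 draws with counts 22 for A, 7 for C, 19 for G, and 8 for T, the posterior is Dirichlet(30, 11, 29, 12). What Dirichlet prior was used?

Dirichlet(8, 4, 10, 4)

For a Dirichlet(α) prior with multinomial counts c, the posterior is Dirichlet(α + c) componentwise.
Subtract each count from the matching posterior parameter: 30−22=8, 11−7=4, 29−19=10, 12−8=4.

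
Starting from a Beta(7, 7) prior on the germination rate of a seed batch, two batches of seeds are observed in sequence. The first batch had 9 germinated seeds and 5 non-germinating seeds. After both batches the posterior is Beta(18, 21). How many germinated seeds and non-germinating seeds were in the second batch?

2 germinated seeds and 9 non-germinating seeds

Sequential conjugate updates are equivalent to a single update on the pooled data, so total successes = posterior α − prior α and total failures = posterior β − prior β.
Total across both batches: 18−7=11 germinated seeds, 21−7=14 non-germinating seeds.
Subtract the first batch: 11−9=2 germinated seeds and 14−5=9 non-germinating seeds.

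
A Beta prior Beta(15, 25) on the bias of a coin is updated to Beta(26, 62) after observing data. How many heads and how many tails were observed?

A Beta(α, β) prior with s successes and f failures in binomial data gives a Beta(α+s, β+f) posterior.
So s = 26 − 15 = 11 and f = 62 − 25 = 37.

11 heads and 37 tails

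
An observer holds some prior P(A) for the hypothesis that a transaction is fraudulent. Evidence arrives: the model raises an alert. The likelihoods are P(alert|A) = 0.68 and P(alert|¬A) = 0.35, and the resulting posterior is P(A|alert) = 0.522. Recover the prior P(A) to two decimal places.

P(A) = 0.36

Bayes' rule in odds form gives O(A|E) = O(A)·[P(E|A)/P(E|¬A)], hence O(A) = O(A|E)/LR.
Posterior odds = 0.522/(1−0.522) = 1.0921. LR = 0.68/0.35 = 1.9429.
Prior odds = 1.0921/1.9429 = 0.5621, so P(A) = 0.5621/(1+0.5621) ≈ 0.36.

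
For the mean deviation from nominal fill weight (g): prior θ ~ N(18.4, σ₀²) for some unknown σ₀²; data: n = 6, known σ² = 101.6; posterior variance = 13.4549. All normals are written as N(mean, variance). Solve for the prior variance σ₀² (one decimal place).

Posterior precision equals prior precision plus data precision: 1/σ_n² = 1/σ₀² + n/σ².
So 1/σ₀² = 1/13.4549 − 6/101.6 = 0.074322 − 0.059055 = 0.015267.
Hence σ₀² = 1/0.015267 ≈ 65.5.

σ₀² = 65.5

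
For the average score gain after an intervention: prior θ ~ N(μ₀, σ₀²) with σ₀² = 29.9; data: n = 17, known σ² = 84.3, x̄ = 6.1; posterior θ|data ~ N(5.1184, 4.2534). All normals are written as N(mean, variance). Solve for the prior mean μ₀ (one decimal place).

With known observation variance, the Normal–Normal posterior has precision τ_n = τ₀ + n/σ² and mean μ_n = (τ₀μ₀ + (n/σ²)x̄)/τ_n.
Here τ₀ = 1/29.9 = 0.033445 and τ_data = 17/84.3 = 0.201661, so τ_n = 0.235106.
Rearranging for μ₀: μ₀ = (μ_n·τ_n − τ_data·x̄)/τ₀ = (5.1184·0.235106 − 0.201661·6.1) / 0.033445 = -0.026766/0.033445 ≈ -0.8.

μ₀ = -0.8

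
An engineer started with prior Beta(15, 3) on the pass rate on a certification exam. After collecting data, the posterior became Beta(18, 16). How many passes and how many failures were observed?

Beta is conjugate to the binomial likelihood: posterior = Beta(α+s, β+f).
Match parameters: s=18−15=3, f=16−3=13.

3 passes and 13 failures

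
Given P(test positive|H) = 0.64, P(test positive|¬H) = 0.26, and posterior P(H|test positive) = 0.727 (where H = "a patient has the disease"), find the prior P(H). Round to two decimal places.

Bayes' rule in odds form gives O(H|E) = O(H)·[P(E|H)/P(E|¬H)], hence O(H) = O(H|E)/LR.
Posterior odds = 0.727/(1−0.727) = 2.6630. LR = 0.64/0.26 = 2.4615.
Prior odds = 2.6630/2.4615 = 1.0819, so P(H) = 1.0819/(1+1.0819) ≈ 0.52.

P(H) = 0.52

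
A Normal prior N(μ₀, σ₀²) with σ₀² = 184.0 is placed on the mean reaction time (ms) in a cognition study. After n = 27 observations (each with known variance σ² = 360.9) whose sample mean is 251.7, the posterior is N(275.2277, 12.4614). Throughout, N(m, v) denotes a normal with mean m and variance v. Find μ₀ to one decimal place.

With known observation variance, the Normal–Normal posterior has precision τ_n = τ₀ + n/σ² and mean μ_n = (τ₀μ₀ + (n/σ²)x̄)/τ_n.
Here τ₀ = 1/184.0 = 0.005435 and τ_data = 27/360.9 = 0.074813, so τ_n = 0.080248.
Rearranging for μ₀: μ₀ = (μ_n·τ_n − τ_data·x̄)/τ₀ = (275.2277·0.080248 − 0.074813·251.7) / 0.005435 = 3.256040/0.005435 ≈ 599.1.

μ₀ = 599.1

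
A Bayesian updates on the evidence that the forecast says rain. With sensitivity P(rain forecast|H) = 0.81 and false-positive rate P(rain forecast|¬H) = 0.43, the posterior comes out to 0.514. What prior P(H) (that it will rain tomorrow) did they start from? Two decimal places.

P(H) = 0.36

In odds form, posterior odds = prior odds × likelihood ratio, so prior odds = posterior odds ÷ LR.
Posterior odds = 0.514/(1−0.514) = 1.0576. LR = 0.81/0.43 = 1.8837.
Prior odds = 1.0576/1.8837 = 0.5614, so P(H) = 0.5614/(1+0.5614) ≈ 0.36.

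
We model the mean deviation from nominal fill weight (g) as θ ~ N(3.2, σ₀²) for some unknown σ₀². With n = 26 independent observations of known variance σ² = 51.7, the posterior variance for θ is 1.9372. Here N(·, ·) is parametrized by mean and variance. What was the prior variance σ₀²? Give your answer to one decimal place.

σ₀² = 75.1

For the Normal–Normal model with known σ², precisions add: τ_n = τ₀ + n/σ².
So 1/σ₀² = 1/1.9372 − 26/51.7 = 0.516209 − 0.502901 = 0.013308.
Hence σ₀² = 1/0.013308 ≈ 75.1.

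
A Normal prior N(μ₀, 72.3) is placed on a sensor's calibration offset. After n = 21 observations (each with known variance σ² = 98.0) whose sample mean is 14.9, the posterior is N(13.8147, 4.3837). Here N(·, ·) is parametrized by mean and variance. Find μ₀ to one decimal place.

The posterior mean is a precision-weighted average: μ_n = (τ₀μ₀ + τ_data·x̄)/(τ₀+τ_data), with τ₀=1/σ₀² and τ_data=n/σ².
Here τ₀ = 1/72.3 = 0.013831 and τ_data = 21/98.0 = 0.214286, so τ_n = 0.228117.
Rearranging for μ₀: μ₀ = (μ_n·τ_n − τ_data·x̄)/τ₀ = (13.8147·0.228117 − 0.214286·14.9) / 0.013831 = -0.041493/0.013831 ≈ -3.0.

μ₀ = -3.0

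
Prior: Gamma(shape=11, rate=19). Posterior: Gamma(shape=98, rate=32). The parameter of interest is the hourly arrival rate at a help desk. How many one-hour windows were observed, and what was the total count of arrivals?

n = 13 one-hour windows with total 87 arrivals

Gamma–Poisson conjugacy: posterior shape = α + Σxᵢ, posterior rate = β + n.
Matching: Σxᵢ = 98 − 11 = 87 and n = 32 − 19 = 13.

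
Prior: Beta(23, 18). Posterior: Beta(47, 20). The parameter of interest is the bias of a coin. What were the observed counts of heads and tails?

24 heads and 2 tails

Beta is conjugate to the binomial likelihood: posterior = Beta(a+s, b+f).
So s = 47 − 23 = 24 and f = 20 − 18 = 2.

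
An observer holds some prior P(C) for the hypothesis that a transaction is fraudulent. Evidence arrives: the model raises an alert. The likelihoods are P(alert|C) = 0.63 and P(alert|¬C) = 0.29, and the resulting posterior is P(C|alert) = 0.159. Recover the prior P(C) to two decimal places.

Bayes' rule in odds form gives O(C|E) = O(C)·[P(E|C)/P(E|¬C)], hence O(C) = O(C|E)/LR.
Posterior odds = 0.159/(1−0.159) = 0.1891. LR = 0.63/0.29 = 2.1724.
Prior odds = 0.1891/2.1724 = 0.0870, so P(C) = 0.0870/(1+0.0870) ≈ 0.08.

P(C) = 0.08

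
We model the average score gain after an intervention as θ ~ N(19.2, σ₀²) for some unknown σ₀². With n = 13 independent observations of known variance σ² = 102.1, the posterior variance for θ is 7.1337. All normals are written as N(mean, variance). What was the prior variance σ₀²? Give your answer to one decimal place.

Posterior precision equals prior precision plus data precision: 1/σ_n² = 1/σ₀² + n/σ².
So 1/σ₀² = 1/7.1337 − 13/102.1 = 0.140180 − 0.127326 = 0.012854.
Hence σ₀² = 1/0.012854 ≈ 77.8.

σ₀² = 77.8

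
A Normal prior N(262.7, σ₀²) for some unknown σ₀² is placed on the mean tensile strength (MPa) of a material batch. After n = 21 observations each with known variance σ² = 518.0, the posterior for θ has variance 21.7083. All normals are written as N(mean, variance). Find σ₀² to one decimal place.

For the Normal–Normal model with known σ², precisions add: τ_n = τ₀ + n/σ².
So 1/σ₀² = 1/21.7083 − 21/518.0 = 0.046065 − 0.040541 = 0.005524.
Hence σ₀² = 1/0.005524 ≈ 181.0.

σ₀² = 181.0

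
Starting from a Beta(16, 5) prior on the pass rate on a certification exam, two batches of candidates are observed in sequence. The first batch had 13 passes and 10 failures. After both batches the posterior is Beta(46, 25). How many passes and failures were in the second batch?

17 passes and 10 failures

Sequential conjugate updates are equivalent to a single update on the pooled data, so total successes = posterior α − prior α and total failures = posterior β − prior β.
Total across both batches: 46−16=30 passes, 25−5=20 failures.
Subtract the first batch: 30−13=17 passes and 20−10=10 failures.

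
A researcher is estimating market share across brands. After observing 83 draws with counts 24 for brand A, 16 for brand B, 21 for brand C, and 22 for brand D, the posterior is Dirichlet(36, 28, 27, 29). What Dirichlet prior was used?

For a Dirichlet(α) prior with multinomial counts c, the posterior is Dirichlet(α + c) componentwise.
Subtract each count from the matching posterior parameter: 36−24=12, 28−16=12, 27−21=6, 29−22=7.

Dirichlet(12, 12, 6, 7)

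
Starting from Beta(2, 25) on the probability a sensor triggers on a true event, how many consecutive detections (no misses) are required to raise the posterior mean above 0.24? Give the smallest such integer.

After k detections and 0 misses the posterior is Beta(2+k, 25), with mean (2+k)/(2+25+k).
Set (2+k)/(27+k) > 0.24 and solve: k > (0.24·27 − 2)/(1 − 0.24) = 5.895.
The smallest integer exceeding 5.895 is 6.

k = 6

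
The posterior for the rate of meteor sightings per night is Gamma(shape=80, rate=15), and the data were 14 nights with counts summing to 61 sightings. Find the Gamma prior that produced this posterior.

A Gamma(α, β) prior (rate parametrization) on a Poisson rate with n observations summing to S gives posterior Gamma(α+S, β+n).
So α = 80 − 61 = 19 and β = 15 − 14 = 1.

Gamma(shape=19, rate=1)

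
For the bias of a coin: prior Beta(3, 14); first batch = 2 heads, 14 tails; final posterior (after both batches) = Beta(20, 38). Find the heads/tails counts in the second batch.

15 heads and 10 tails

Sequential conjugate updates are equivalent to a single update on the pooled data, so total successes = posterior α − prior α and total failures = posterior β − prior β.
Total across both batches: 20−3=17 heads, 38−14=24 tails.
Subtract the first batch: 17−2=15 heads and 24−14=10 tails.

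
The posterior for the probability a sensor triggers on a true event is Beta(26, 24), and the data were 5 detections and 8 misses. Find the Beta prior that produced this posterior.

Beta is conjugate to the binomial likelihood: posterior = Beta(α+s, β+f).
Subtract the data counts: 26−5=21, 24−8=16.

Beta(21, 16)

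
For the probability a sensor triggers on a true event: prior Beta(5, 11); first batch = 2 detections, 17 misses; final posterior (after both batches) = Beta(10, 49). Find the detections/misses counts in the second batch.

3 detections and 21 misses

Sequential conjugate updates are equivalent to a single update on the pooled data, so total successes = posterior α − prior α and total failures = posterior β − prior β.
Total across both batches: 10−5=5 detections, 49−11=38 misses.
Subtract the first batch: 5−2=3 detections and 38−17=21 misses.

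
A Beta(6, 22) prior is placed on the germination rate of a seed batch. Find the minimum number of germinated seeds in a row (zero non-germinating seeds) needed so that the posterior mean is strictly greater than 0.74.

After k germinated seeds and 0 non-germinating seeds the posterior is Beta(6+k, 22), with mean (6+k)/(6+22+k).
Set (6+k)/(28+k) > 0.74 and solve: k > (0.74·28 − 6)/(1 − 0.74) = 56.615.
The smallest integer exceeding 56.615 is 57, and checking k=57: (63)/(85) = 0.7412 > 0.74.

k = 57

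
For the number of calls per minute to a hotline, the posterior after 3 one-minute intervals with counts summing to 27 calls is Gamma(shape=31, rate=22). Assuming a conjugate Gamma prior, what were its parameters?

Gamma–Poisson conjugacy: posterior shape = α + Σxᵢ, posterior rate = β + n.
So α = 31 − 27 = 4 and β = 22 − 3 = 19.

Gamma(shape=4, rate=19)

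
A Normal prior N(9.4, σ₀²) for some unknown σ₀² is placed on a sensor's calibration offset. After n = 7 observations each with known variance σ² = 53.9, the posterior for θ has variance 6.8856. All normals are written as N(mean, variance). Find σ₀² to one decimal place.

σ₀² = 65.1

Posterior precision equals prior precision plus data precision: 1/σ_n² = 1/σ₀² + n/σ².
So 1/σ₀² = 1/6.8856 − 7/53.9 = 0.145231 − 0.129870 = 0.015361.
Hence σ₀² = 1/0.015361 ≈ 65.1.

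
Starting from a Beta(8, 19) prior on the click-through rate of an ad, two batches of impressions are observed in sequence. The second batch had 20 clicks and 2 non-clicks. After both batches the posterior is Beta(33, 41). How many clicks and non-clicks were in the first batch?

Because Beta–binomial updating is additive in the counts, the combined data contributed (α_post−α_prior, β_post−β_prior) successes and failures.
Total across both batches: 33−8=25 clicks, 41−19=22 non-clicks.
Subtract the second batch: 25−20=5 clicks and 22−2=20 non-clicks.

5 clicks and 20 non-clicks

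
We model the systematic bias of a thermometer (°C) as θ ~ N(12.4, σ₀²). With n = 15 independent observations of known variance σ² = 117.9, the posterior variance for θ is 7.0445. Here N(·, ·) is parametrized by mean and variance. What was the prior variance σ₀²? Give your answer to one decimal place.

σ₀² = 67.9

For the Normal–Normal model with known σ², precisions add: τ_n = τ₀ + n/σ².
So 1/σ₀² = 1/7.0445 − 15/117.9 = 0.141955 − 0.127226 = 0.014729.
Hence σ₀² = 1/0.014729 ≈ 67.9.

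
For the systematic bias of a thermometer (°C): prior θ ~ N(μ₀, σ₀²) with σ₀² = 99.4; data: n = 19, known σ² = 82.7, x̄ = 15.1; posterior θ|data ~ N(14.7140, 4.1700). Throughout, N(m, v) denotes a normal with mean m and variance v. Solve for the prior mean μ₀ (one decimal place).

μ₀ = 5.9

With known observation variance, the Normal–Normal posterior has precision τ_n = τ₀ + n/σ² and mean μ_n = (τ₀μ₀ + (n/σ²)x̄)/τ_n.
Here τ₀ = 1/99.4 = 0.010060 and τ_data = 19/82.7 = 0.229746, so τ_n = 0.239806.
Rearranging for μ₀: μ₀ = (μ_n·τ_n − τ_data·x̄)/τ₀ = (14.7140·0.239806 − 0.229746·15.1) / 0.010060 = 0.059341/0.010060 ≈ 5.9.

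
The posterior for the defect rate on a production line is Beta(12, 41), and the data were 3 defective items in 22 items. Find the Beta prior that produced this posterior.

Under Beta–binomial conjugacy the posterior parameters are (a+s, b+f).
Subtract the data counts: 12−3=9, 41−19=22.

Beta(9, 22)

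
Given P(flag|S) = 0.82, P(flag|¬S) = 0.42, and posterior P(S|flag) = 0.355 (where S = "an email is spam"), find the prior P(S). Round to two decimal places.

P(S) = 0.22

In odds form, posterior odds = prior odds × likelihood ratio, so prior odds = posterior odds ÷ LR.
Posterior odds = 0.355/(1−0.355) = 0.5504. LR = 0.82/0.42 = 1.9524.
Prior odds = 0.5504/1.9524 = 0.2819, so P(S) = 0.2819/(1+0.2819) ≈ 0.22.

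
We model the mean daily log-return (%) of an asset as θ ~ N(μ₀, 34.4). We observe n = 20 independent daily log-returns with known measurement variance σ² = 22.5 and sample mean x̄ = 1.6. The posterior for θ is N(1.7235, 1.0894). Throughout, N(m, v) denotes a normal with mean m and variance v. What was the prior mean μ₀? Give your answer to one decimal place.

The posterior mean is a precision-weighted average: μ_n = (τ₀μ₀ + τ_data·x̄)/(τ₀+τ_data), with τ₀=1/σ₀² and τ_data=n/σ².
Here τ₀ = 1/34.4 = 0.029070 and τ_data = 20/22.5 = 0.888889, so τ_n = 0.917959.
Rearranging for μ₀: μ₀ = (μ_n·τ_n − τ_data·x̄)/τ₀ = (1.7235·0.917959 − 0.888889·1.6) / 0.029070 = 0.159880/0.029070 ≈ 5.5.

μ₀ = 5.5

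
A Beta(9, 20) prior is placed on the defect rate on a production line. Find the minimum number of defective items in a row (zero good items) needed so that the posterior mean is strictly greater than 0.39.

k = 4

After k defective items and 0 good items the posterior is Beta(9+k, 20), with mean (9+k)/(9+20+k).
Set (9+k)/(29+k) > 0.39 and solve: k > (0.39·29 − 9)/(1 − 0.39) = 3.787.
The smallest integer exceeding 3.787 is 4.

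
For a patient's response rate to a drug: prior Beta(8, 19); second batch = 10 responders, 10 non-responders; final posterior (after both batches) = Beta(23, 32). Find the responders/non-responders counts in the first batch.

Sequential conjugate updates are equivalent to a single update on the pooled data, so total successes = posterior α − prior α and total failures = posterior β − prior β.
Total across both batches: 23−8=15 responders, 32−19=13 non-responders.
Subtract the second batch: 15−10=5 responders and 13−10=3 non-responders.

5 responders and 3 non-responders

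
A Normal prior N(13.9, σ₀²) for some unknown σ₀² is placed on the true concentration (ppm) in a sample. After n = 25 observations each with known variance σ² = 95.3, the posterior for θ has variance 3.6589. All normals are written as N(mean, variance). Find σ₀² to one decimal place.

For the Normal–Normal model with known σ², precisions add: τ_n = τ₀ + n/σ².
So 1/σ₀² = 1/3.6589 − 25/95.3 = 0.273306 − 0.262329 = 0.010977.
Hence σ₀² = 1/0.010977 ≈ 91.1.

σ₀² = 91.1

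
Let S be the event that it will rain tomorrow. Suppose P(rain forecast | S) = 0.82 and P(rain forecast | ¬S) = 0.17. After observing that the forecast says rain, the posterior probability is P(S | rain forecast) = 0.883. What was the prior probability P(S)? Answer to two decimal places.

Bayes' rule in odds form gives O(S|E) = O(S)·[P(E|S)/P(E|¬S)], hence O(S) = O(S|E)/LR.
Posterior odds = 0.883/(1−0.883) = 7.5470. LR = 0.82/0.17 = 4.8235.
Prior odds = 7.5470/4.8235 = 1.5646, so P(S) = 1.5646/(1+1.5646) ≈ 0.61.

P(S) = 0.61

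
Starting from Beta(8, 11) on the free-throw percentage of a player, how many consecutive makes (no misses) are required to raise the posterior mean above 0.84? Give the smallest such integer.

k = 50

After k makes and 0 misses the posterior is Beta(8+k, 11), with mean (8+k)/(8+11+k).
Set (8+k)/(19+k) > 0.84 and solve: k > (0.84·19 − 8)/(1 − 0.84) = 49.750.
The smallest integer exceeding 49.750 is 50.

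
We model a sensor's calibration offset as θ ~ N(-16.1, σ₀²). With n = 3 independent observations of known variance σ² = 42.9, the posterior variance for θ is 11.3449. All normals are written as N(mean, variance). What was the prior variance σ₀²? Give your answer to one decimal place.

σ₀² = 54.9

Posterior precision equals prior precision plus data precision: 1/σ_n² = 1/σ₀² + n/σ².
So 1/σ₀² = 1/11.3449 − 3/42.9 = 0.088145 − 0.069930 = 0.018215.
Hence σ₀² = 1/0.018215 ≈ 54.9.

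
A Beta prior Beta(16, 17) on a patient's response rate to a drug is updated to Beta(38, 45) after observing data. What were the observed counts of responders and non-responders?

22 responders and 28 non-responders

Under Beta–binomial conjugacy the posterior parameters are (a+s, b+f).
Match parameters: s=38−16=22, f=45−17=28.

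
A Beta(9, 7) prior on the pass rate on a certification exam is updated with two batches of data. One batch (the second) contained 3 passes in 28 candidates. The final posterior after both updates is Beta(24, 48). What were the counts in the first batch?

Sequential conjugate updates are equivalent to a single update on the pooled data, so total successes = posterior α − prior α and total failures = posterior β − prior β.
Total across both batches: 24−9=15 passes, 48−7=41 failures.
Subtract the second batch: 15−3=12 passes and 41−25=16 failures.

12 passes and 16 failures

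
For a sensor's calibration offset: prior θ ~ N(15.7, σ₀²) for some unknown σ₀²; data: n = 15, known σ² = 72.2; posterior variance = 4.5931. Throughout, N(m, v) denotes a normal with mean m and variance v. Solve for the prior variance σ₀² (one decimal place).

σ₀² = 100.4

Posterior precision equals prior precision plus data precision: 1/σ_n² = 1/σ₀² + n/σ².
So 1/σ₀² = 1/4.5931 − 15/72.2 = 0.217718 − 0.207756 = 0.009962.
Hence σ₀² = 1/0.009962 ≈ 100.4.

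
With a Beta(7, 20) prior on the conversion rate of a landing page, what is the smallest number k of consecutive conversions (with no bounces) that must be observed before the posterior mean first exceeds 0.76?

k = 57

After k conversions and 0 bounces the posterior is Beta(7+k, 20), with mean (7+k)/(7+20+k).
Set (7+k)/(27+k) > 0.76 and solve: k > (0.76·27 − 7)/(1 − 0.76) = 56.333.
The smallest integer exceeding 56.333 is 57, and checking k=57: (64)/(84) = 0.7619 > 0.76.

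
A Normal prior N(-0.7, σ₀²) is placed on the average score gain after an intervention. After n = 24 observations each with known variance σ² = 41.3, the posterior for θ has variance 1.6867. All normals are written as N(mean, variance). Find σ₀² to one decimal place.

For the Normal–Normal model with known σ², precisions add: τ_n = τ₀ + n/σ².
So 1/σ₀² = 1/1.6867 − 24/41.3 = 0.592874 − 0.581114 = 0.011760.
Hence σ₀² = 1/0.011760 ≈ 85.0.

σ₀² = 85.0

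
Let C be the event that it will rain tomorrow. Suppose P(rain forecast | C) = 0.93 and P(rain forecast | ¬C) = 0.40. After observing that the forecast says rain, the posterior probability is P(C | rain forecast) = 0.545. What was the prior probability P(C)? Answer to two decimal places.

In odds form, posterior odds = prior odds × likelihood ratio, so prior odds = posterior odds ÷ LR.
Posterior odds = 0.545/(1−0.545) = 1.1978. LR = 0.93/0.40 = 2.3250.
Prior odds = 1.1978/2.3250 = 0.5152, so P(C) = 0.5152/(1+0.5152) ≈ 0.34.

P(C) = 0.34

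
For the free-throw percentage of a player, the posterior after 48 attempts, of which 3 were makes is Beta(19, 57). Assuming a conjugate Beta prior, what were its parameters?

Beta(16, 12)

A Beta(α, β) prior with s successes and f failures in binomial data gives a Beta(α+s, β+f) posterior.
Subtract the data counts: 19−3=16, 57−45=12.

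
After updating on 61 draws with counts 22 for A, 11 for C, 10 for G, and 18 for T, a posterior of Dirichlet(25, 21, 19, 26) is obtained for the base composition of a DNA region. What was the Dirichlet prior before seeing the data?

For a Dirichlet(α) prior with multinomial counts c, the posterior is Dirichlet(α + c) componentwise.
Subtract each count from the matching posterior parameter: 25−22=3, 21−11=10, 19−10=9, 26−18=8.

Dirichlet(3, 10, 9, 8)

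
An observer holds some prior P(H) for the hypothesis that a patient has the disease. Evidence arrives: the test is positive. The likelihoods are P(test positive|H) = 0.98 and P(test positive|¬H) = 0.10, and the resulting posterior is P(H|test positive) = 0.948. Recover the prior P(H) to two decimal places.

P(H) = 0.65

Bayes' rule in odds form gives O(H|E) = O(H)·[P(E|H)/P(E|¬H)], hence O(H) = O(H|E)/LR.
Posterior odds = 0.948/(1−0.948) = 18.2308. LR = 0.98/0.10 = 9.8000.
Prior odds = 18.2308/9.8000 = 1.8603, so P(H) = 1.8603/(1+1.8603) ≈ 0.65.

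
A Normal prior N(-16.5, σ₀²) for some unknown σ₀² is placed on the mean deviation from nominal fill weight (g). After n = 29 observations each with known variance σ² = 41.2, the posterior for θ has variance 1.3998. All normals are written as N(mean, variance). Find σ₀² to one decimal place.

σ₀² = 95.2

For the Normal–Normal model with known σ², precisions add: τ_n = τ₀ + n/σ².
So 1/σ₀² = 1/1.3998 − 29/41.2 = 0.714388 − 0.703883 = 0.010505.
Hence σ₀² = 1/0.010505 ≈ 95.2.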